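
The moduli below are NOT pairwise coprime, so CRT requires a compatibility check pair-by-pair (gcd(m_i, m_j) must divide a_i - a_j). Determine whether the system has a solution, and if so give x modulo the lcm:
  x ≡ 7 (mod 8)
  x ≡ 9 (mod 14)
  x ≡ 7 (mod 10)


Moduli 8, 14, 10 are not pairwise coprime, so CRT works modulo lcm(m_i) when all pairwise compatibility conditions hold.
Pairwise compatibility: gcd(m_i, m_j) must divide a_i - a_j for every pair.
Merge one congruence at a time:
  Start: x ≡ 7 (mod 8).
  Combine with x ≡ 9 (mod 14): gcd(8, 14) = 2; 9 - 7 = 2, which IS divisible by 2, so compatible.
    Write x = 7 + 8·t and substitute into x ≡ 9 (mod 14): 8·t ≡ 9 − 7 = 2 (mod 14).
    Divide the congruence (and modulus) by g = 2: 4·t ≡ 1 (mod 7).
    The inverse of 4 mod 7 is 2 (since 4·2 = 8 = 1·7 + 1), so t ≡ 2·1 = 2 ≡ 2 (mod 7).
    Then x = 7 + 8·2 = 23, valid modulo lcm(8, 14) = 56: x ≡ 23 (mod 56).
  Combine with x ≡ 7 (mod 10): gcd(56, 10) = 2; 7 - 23 = -16, which IS divisible by 2, so compatible.
    Write x = 23 + 56·t and substitute into x ≡ 7 (mod 10): 56·t ≡ 7 − 23 = -16 (mod 10).
    Divide the congruence (and modulus) by g = 2: 28·t ≡ -8 (mod 5).
    Reduce coefficients mod 5: 3·t ≡ 2 (mod 5).
    The inverse of 3 mod 5 is 2 (since 3·2 = 6 = 1·5 + 1), so t ≡ 2·2 = 4 ≡ 4 (mod 5).
    Then x = 23 + 56·4 = 247, valid modulo lcm(56, 10) = 280: x ≡ 247 (mod 280).
Verify: 247 mod 8 = 7, 247 mod 14 = 9, 247 mod 10 = 7.

x ≡ 247 (mod 280).


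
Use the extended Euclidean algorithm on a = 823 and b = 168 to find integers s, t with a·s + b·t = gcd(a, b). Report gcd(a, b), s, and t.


Euclidean algorithm on (823, 168) — divide until remainder is 0:
  823 = 4 · 168 + 151
  168 = 1 · 151 + 17
  151 = 8 · 17 + 15
  17 = 1 · 15 + 2
  15 = 7 · 2 + 1
  2 = 2 · 1 + 0
gcd(823, 168) = 1.
Track Bezout coefficients alongside the remainders: start with r₀ = 823 = a·1 + b·0 (s = 1, t = 0) and r₁ = 168 = a·0 + b·1 (s = 0, t = 1); each new remainder r_{k+1} = r_{k-1} − q_k·r_k inherits s_{k+1} = s_{k-1} − q_k·s_k, t_{k+1} = t_{k-1} − q_k·t_k, so r_k = a·s_k + b·t_k at every step:
  q = 4: r = 151, s = 1 − 4·0 = 1, t = 0 − 4·1 = -4  (check: 823·1 + 168·(-4) = 151)
  q = 1: r = 17, s = 0 − 1·1 = -1, t = 1 − 1·(-4) = 5  (check: 823·(-1) + 168·5 = 17)
  q = 8: r = 15, s = 1 − 8·(-1) = 9, t = -4 − 8·5 = -44  (check: 823·9 + 168·(-44) = 15)
  q = 1: r = 2, s = -1 − 1·9 = -10, t = 5 − 1·(-44) = 49  (check: 823·(-10) + 168·49 = 2)
  q = 7: r = 1, s = 9 − 7·(-10) = 79, t = -44 − 7·49 = -387  (check: 823·79 + 168·(-387) = 1)
The row with r = 1 (the gcd) gives the Bezout coefficients s = 79, t = -387.
Result: 823 · (79) + 168 · (-387) = 1.

gcd(823, 168) = 1; s = 79, t = -387 (check: 823·79 + 168·(-387) = 1).


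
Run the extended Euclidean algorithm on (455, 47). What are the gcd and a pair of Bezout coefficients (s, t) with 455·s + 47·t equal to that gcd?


Euclidean algorithm on (455, 47) — divide until remainder is 0:
  455 = 9 · 47 + 32
  47 = 1 · 32 + 15
  32 = 2 · 15 + 2
  15 = 7 · 2 + 1
  2 = 2 · 1 + 0
gcd(455, 47) = 1.
Track Bezout coefficients alongside the remainders: start with r₀ = 455 = a·1 + b·0 (s = 1, t = 0) and r₁ = 47 = a·0 + b·1 (s = 0, t = 1); each new remainder r_{k+1} = r_{k-1} − q_k·r_k inherits s_{k+1} = s_{k-1} − q_k·s_k, t_{k+1} = t_{k-1} − q_k·t_k, so r_k = a·s_k + b·t_k at every step:
  q = 9: r = 32, s = 1 − 9·0 = 1, t = 0 − 9·1 = -9  (check: 455·1 + 47·(-9) = 32)
  q = 1: r = 15, s = 0 − 1·1 = -1, t = 1 − 1·(-9) = 10  (check: 455·(-1) + 47·10 = 15)
  q = 2: r = 2, s = 1 − 2·(-1) = 3, t = -9 − 2·10 = -29  (check: 455·3 + 47·(-29) = 2)
  q = 7: r = 1, s = -1 − 7·3 = -22, t = 10 − 7·(-29) = 213  (check: 455·(-22) + 47·213 = 1)
The row with r = 1 (the gcd) gives the Bezout coefficients s = -22, t = 213.
Result: 455 · (-22) + 47 · (213) = 1.

gcd(455, 47) = 1; s = -22, t = 213 (check: 455·(-22) + 47·213 = 1).


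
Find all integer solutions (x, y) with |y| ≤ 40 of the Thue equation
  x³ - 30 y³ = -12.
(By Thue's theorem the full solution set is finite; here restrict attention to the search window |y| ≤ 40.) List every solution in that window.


The equation is x³ - 30y³ = -12. For fixed y, x³ = 30·y³ − 12, so a solution requires the RHS to be a perfect cube.
Strategy: iterate y from -40 to 40, compute RHS = 30·y³ − 12, and check whether it is a (positive or negative) perfect cube.
Check small values of y:
  y = 0: RHS = -12 is not a perfect cube.
  y = 1: RHS = 18 is not a perfect cube.
  y = -1: RHS = -42 is not a perfect cube.
  y = 2: RHS = 228 is not a perfect cube.
  y = -2: RHS = -252 is not a perfect cube.
  y = 3: RHS = 798 is not a perfect cube.
  y = -3: RHS = -822 is not a perfect cube.
Continuing the search up to |y| = 40 finds no solutions either.
No (x, y) in the scanned range satisfies the equation.

No integer solutions with |y| ≤ 40.


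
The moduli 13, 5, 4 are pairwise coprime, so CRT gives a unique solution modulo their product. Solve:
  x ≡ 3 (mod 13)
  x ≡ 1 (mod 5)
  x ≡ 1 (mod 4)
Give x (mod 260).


Moduli 13, 5, 4 are pairwise coprime; by CRT there is a unique solution modulo M = 13 · 5 · 4 = 260.
Solve pairwise, accumulating the modulus:
  Start with x ≡ 3 (mod 13).
  Combine with x ≡ 1 (mod 5): since gcd(13, 5) = 1, we get a unique residue mod 65.
    Write x = 3 + 13·t and substitute into x ≡ 1 (mod 5): 13·t ≡ 1 − 3 = -2 (mod 5).
    Reduce coefficients mod 5: 3·t ≡ 3 (mod 5).
    The inverse of 3 mod 5 is 2 (since 3·2 = 6 = 1·5 + 1), so t ≡ 2·3 = 6 ≡ 1 (mod 5).
    Then x = 3 + 13·1 = 16, valid modulo lcm(13, 5) = 65: x ≡ 16 (mod 65).
  Combine with x ≡ 1 (mod 4): since gcd(65, 4) = 1, we get a unique residue mod 260.
    Write x = 16 + 65·t and substitute into x ≡ 1 (mod 4): 65·t ≡ 1 − 16 = -15 (mod 4).
    Reduce coefficients mod 4: 1·t ≡ 1 (mod 4).
    So t ≡ 1 (mod 4).
    Then x = 16 + 65·1 = 81, valid modulo lcm(65, 4) = 260: x ≡ 81 (mod 260).
Verify: 81 mod 13 = 3 ✓, 81 mod 5 = 1 ✓, 81 mod 4 = 1 ✓.

x ≡ 81 (mod 260).


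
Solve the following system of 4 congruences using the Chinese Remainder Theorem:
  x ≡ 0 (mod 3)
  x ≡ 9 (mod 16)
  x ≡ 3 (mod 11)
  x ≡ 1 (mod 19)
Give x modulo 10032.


Product of moduli M = 3 · 16 · 11 · 19 = 10032.
Merge one congruence at a time:
  Start: x ≡ 0 (mod 3).
  Combine with x ≡ 9 (mod 16); new modulus lcm = 48.
    Write x = 0 + 3·t and substitute into x ≡ 9 (mod 16): 3·t ≡ 9 − 0 = 9 (mod 16).
    The inverse of 3 mod 16 is 11 (since 3·11 = 33 = 2·16 + 1), so t ≡ 11·9 = 99 ≡ 3 (mod 16).
    Then x = 0 + 3·3 = 9, valid modulo lcm(3, 16) = 48: x ≡ 9 (mod 48).
  Combine with x ≡ 3 (mod 11); new modulus lcm = 528.
    Write x = 9 + 48·t and substitute into x ≡ 3 (mod 11): 48·t ≡ 3 − 9 = -6 (mod 11).
    Reduce coefficients mod 11: 4·t ≡ 5 (mod 11).
    The inverse of 4 mod 11 is 3 (since 4·3 = 12 = 1·11 + 1), so t ≡ 3·5 = 15 ≡ 4 (mod 11).
    Then x = 9 + 48·4 = 201, valid modulo lcm(48, 11) = 528: x ≡ 201 (mod 528).
  Combine with x ≡ 1 (mod 19); new modulus lcm = 10032.
    Write x = 201 + 528·t and substitute into x ≡ 1 (mod 19): 528·t ≡ 1 − 201 = -200 (mod 19).
    Reduce coefficients mod 19: 15·t ≡ 9 (mod 19).
    The inverse of 15 mod 19 is 14 (since 15·14 = 210 = 11·19 + 1), so t ≡ 14·9 = 126 ≡ 12 (mod 19).
    Then x = 201 + 528·12 = 6537, valid modulo lcm(528, 19) = 10032: x ≡ 6537 (mod 10032).
Verify against each original: 6537 mod 3 = 0, 6537 mod 16 = 9, 6537 mod 11 = 3, 6537 mod 19 = 1.

x ≡ 6537 (mod 10032).


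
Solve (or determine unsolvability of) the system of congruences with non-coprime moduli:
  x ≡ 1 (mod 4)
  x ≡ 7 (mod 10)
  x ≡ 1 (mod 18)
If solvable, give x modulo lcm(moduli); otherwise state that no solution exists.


Moduli 4, 10, 18 are not pairwise coprime, so CRT works modulo lcm(m_i) when all pairwise compatibility conditions hold.
Pairwise compatibility: gcd(m_i, m_j) must divide a_i - a_j for every pair.
Merge one congruence at a time:
  Start: x ≡ 1 (mod 4).
  Combine with x ≡ 7 (mod 10): gcd(4, 10) = 2; 7 - 1 = 6, which IS divisible by 2, so compatible.
    Write x = 1 + 4·t and substitute into x ≡ 7 (mod 10): 4·t ≡ 7 − 1 = 6 (mod 10).
    Divide the congruence (and modulus) by g = 2: 2·t ≡ 3 (mod 5).
    The inverse of 2 mod 5 is 3 (since 2·3 = 6 = 1·5 + 1), so t ≡ 3·3 = 9 ≡ 4 (mod 5).
    Then x = 1 + 4·4 = 17, valid modulo lcm(4, 10) = 20: x ≡ 17 (mod 20).
  Combine with x ≡ 1 (mod 18): gcd(20, 18) = 2; 1 - 17 = -16, which IS divisible by 2, so compatible.
    Write x = 17 + 20·t and substitute into x ≡ 1 (mod 18): 20·t ≡ 1 − 17 = -16 (mod 18).
    Divide the congruence (and modulus) by g = 2: 10·t ≡ -8 (mod 9).
    Reduce coefficients mod 9: 1·t ≡ 1 (mod 9).
    So t ≡ 1 (mod 9).
    Then x = 17 + 20·1 = 37, valid modulo lcm(20, 18) = 180: x ≡ 37 (mod 180).
Verify: 37 mod 4 = 1, 37 mod 10 = 7, 37 mod 18 = 1.

x ≡ 37 (mod 180).


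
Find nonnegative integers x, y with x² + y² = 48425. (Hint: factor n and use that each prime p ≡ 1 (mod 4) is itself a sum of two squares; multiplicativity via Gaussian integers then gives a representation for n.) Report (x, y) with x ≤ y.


Step 1: Factor n = 48425 = 5^2 · 13 · 149.
Step 2: Check the mod-4 condition on each prime factor: 5 ≡ 1 (mod 4), exponent 2; 13 ≡ 1 (mod 4), exponent 1; 149 ≡ 1 (mod 4), exponent 1.
All primes ≡ 3 (mod 4) appear to even exponent (or don't appear), so by the two-squares theorem n IS expressible as a sum of two squares.
Step 3: Build a representation. Group n = k² · m with k = 5 and m = 13 · 149 = 1937 (a product of primes ≡ 1 (mod 4)); a representation of m scales to one of n via (k·x)² + (k·y)² = k²(x² + y²). Each prime p ≡ 1 (mod 4) is itself a sum of two squares; find a² by testing p − a² for a perfect square:
  13: 13 − 1² = 12, 13 − 2² = 9 = 3² ⇒ 13 = 2² + 3².
  149: 149 − 1² = 148, 149 − 2² = 145, 149 − 3² = 140, 149 − 4² = 133, 149 − 5² = 124, 149 − 6² = 113, 149 − 7² = 100 = 10² ⇒ 149 = 7² + 10².
  Combine using the Brahmagupta–Fibonacci identity (a² + b²)(c² + d²) = (ac − bd)² + (ad + bc)² = (ac + bd)² + (ad − bc)²:
  13 · 149 = 1937: from (2² + 3²)(7² + 10²), take (2·7 − 3·10, 2·10 + 3·7) = (14 − 30, 20 + 21) = (-16, 41); dropping signs (only squares matter) gives (16, 41); check 16² + 41² = 256 + 1681 = 1937 ✓.
  Scale by k = 5: (5·16, 5·41) = (80, 205).
Step 4: Order so x ≤ y and verify: 80² + 205² = 6400 + 42025 = 48425 = n. ✓

n = 48425 = 80² + 205² (one valid representation with x ≤ y).


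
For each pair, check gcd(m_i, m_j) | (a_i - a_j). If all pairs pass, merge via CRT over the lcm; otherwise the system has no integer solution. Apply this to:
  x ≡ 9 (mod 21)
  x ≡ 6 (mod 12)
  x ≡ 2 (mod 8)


Moduli 21, 12, 8 are not pairwise coprime, so CRT works modulo lcm(m_i) when all pairwise compatibility conditions hold.
Pairwise compatibility: gcd(m_i, m_j) must divide a_i - a_j for every pair.
Merge one congruence at a time:
  Start: x ≡ 9 (mod 21).
  Combine with x ≡ 6 (mod 12): gcd(21, 12) = 3; 6 - 9 = -3, which IS divisible by 3, so compatible.
    Write x = 9 + 21·t and substitute into x ≡ 6 (mod 12): 21·t ≡ 6 − 9 = -3 (mod 12).
    Divide the congruence (and modulus) by g = 3: 7·t ≡ -1 (mod 4).
    Reduce coefficients mod 4: 3·t ≡ 3 (mod 4).
    The inverse of 3 mod 4 is 3 (since 3·3 = 9 = 2·4 + 1), so t ≡ 3·3 = 9 ≡ 1 (mod 4).
    Then x = 9 + 21·1 = 30, valid modulo lcm(21, 12) = 84: x ≡ 30 (mod 84).
  Combine with x ≡ 2 (mod 8): gcd(84, 8) = 4; 2 - 30 = -28, which IS divisible by 4, so compatible.
    Write x = 30 + 84·t and substitute into x ≡ 2 (mod 8): 84·t ≡ 2 − 30 = -28 (mod 8).
    Divide the congruence (and modulus) by g = 4: 21·t ≡ -7 (mod 2).
    Reduce coefficients mod 2: 1·t ≡ 1 (mod 2).
    So t ≡ 1 (mod 2).
    Then x = 30 + 84·1 = 114, valid modulo lcm(84, 8) = 168: x ≡ 114 (mod 168).
Verify: 114 mod 21 = 9, 114 mod 12 = 6, 114 mod 8 = 2.

x ≡ 114 (mod 168).


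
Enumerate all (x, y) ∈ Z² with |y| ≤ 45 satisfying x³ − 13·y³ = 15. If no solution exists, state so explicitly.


The equation is x³ - 13y³ = 15. For fixed y, x³ = 13·y³ + 15, so a solution requires the RHS to be a perfect cube.
Strategy: iterate y from -45 to 45, compute RHS = 13·y³ + 15, and check whether it is a (positive or negative) perfect cube.
Check small values of y:
  y = 0: RHS = 15 is not a perfect cube.
  y = 1: RHS = 28 is not a perfect cube.
  y = -1: RHS = 2 is not a perfect cube.
  y = 2: RHS = 119 is not a perfect cube.
  y = -2: RHS = -89 is not a perfect cube.
  y = 3: RHS = 366 is not a perfect cube.
  y = -3: RHS = -336 is not a perfect cube.
Continuing the search up to |y| = 45 finds no solutions either.
No (x, y) in the scanned range satisfies the equation.

No integer solutions with |y| ≤ 45.


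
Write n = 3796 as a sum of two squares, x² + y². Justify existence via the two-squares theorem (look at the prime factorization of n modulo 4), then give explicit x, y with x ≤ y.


Step 1: Factor n = 3796 = 2^2 · 13 · 73.
Step 2: Check the mod-4 condition on each prime factor: 2 = 2 (special); 13 ≡ 1 (mod 4), exponent 1; 73 ≡ 1 (mod 4), exponent 1.
All primes ≡ 3 (mod 4) appear to even exponent (or don't appear), so by the two-squares theorem n IS expressible as a sum of two squares.
Step 3: Build a representation. Group n = k² · m with k = 2 and m = 13 · 73 = 949 (a product of primes ≡ 1 (mod 4)); a representation of m scales to one of n via (k·x)² + (k·y)² = k²(x² + y²). Each prime p ≡ 1 (mod 4) is itself a sum of two squares; find a² by testing p − a² for a perfect square:
  13: 13 − 1² = 12, 13 − 2² = 9 = 3² ⇒ 13 = 2² + 3².
  73: 73 − 1² = 72, 73 − 2² = 69, 73 − 3² = 64 = 8² ⇒ 73 = 3² + 8².
  Combine using the Brahmagupta–Fibonacci identity (a² + b²)(c² + d²) = (ac − bd)² + (ad + bc)² = (ac + bd)² + (ad − bc)²:
  13 · 73 = 949: from (2² + 3²)(3² + 8²), take (2·3 − 3·8, 2·8 + 3·3) = (6 − 24, 16 + 9) = (-18, 25); dropping signs (only squares matter) gives (18, 25); check 18² + 25² = 324 + 625 = 949 ✓.
  Scale by k = 2: (2·18, 2·25) = (36, 50).
Step 4: Order so x ≤ y and verify: 36² + 50² = 1296 + 2500 = 3796 = n. ✓

n = 3796 = 36² + 50² (one valid representation with x ≤ y).


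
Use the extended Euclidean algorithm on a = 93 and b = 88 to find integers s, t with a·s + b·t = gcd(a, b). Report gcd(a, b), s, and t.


Euclidean algorithm on (93, 88) — divide until remainder is 0:
  93 = 1 · 88 + 5
  88 = 17 · 5 + 3
  5 = 1 · 3 + 2
  3 = 1 · 2 + 1
  2 = 2 · 1 + 0
gcd(93, 88) = 1.
Track Bezout coefficients alongside the remainders: start with r₀ = 93 = a·1 + b·0 (s = 1, t = 0) and r₁ = 88 = a·0 + b·1 (s = 0, t = 1); each new remainder r_{k+1} = r_{k-1} − q_k·r_k inherits s_{k+1} = s_{k-1} − q_k·s_k, t_{k+1} = t_{k-1} − q_k·t_k, so r_k = a·s_k + b·t_k at every step:
  q = 1: r = 5, s = 1 − 1·0 = 1, t = 0 − 1·1 = -1  (check: 93·1 + 88·(-1) = 5)
  q = 17: r = 3, s = 0 − 17·1 = -17, t = 1 − 17·(-1) = 18  (check: 93·(-17) + 88·18 = 3)
  q = 1: r = 2, s = 1 − 1·(-17) = 18, t = -1 − 1·18 = -19  (check: 93·18 + 88·(-19) = 2)
  q = 1: r = 1, s = -17 − 1·18 = -35, t = 18 − 1·(-19) = 37  (check: 93·(-35) + 88·37 = 1)
The row with r = 1 (the gcd) gives the Bezout coefficients s = -35, t = 37.
Result: 93 · (-35) + 88 · (37) = 1.

gcd(93, 88) = 1; s = -35, t = 37 (check: 93·(-35) + 88·37 = 1).


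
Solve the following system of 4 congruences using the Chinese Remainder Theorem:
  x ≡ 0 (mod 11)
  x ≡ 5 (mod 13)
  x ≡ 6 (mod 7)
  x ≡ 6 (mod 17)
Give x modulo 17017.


Product of moduli M = 11 · 13 · 7 · 17 = 17017.
Merge one congruence at a time:
  Start: x ≡ 0 (mod 11).
  Combine with x ≡ 5 (mod 13); new modulus lcm = 143.
    Write x = 0 + 11·t and substitute into x ≡ 5 (mod 13): 11·t ≡ 5 − 0 = 5 (mod 13).
    The inverse of 11 mod 13 is 6 (since 11·6 = 66 = 5·13 + 1), so t ≡ 6·5 = 30 ≡ 4 (mod 13).
    Then x = 0 + 11·4 = 44, valid modulo lcm(11, 13) = 143: x ≡ 44 (mod 143).
  Combine with x ≡ 6 (mod 7); new modulus lcm = 1001.
    Write x = 44 + 143·t and substitute into x ≡ 6 (mod 7): 143·t ≡ 6 − 44 = -38 (mod 7).
    Reduce coefficients mod 7: 3·t ≡ 4 (mod 7).
    The inverse of 3 mod 7 is 5 (since 3·5 = 15 = 2·7 + 1), so t ≡ 5·4 = 20 ≡ 6 (mod 7).
    Then x = 44 + 143·6 = 902, valid modulo lcm(143, 7) = 1001: x ≡ 902 (mod 1001).
  Combine with x ≡ 6 (mod 17); new modulus lcm = 17017.
    Write x = 902 + 1001·t and substitute into x ≡ 6 (mod 17): 1001·t ≡ 6 − 902 = -896 (mod 17).
    Reduce coefficients mod 17: 15·t ≡ 5 (mod 17).
    The inverse of 15 mod 17 is 8 (since 15·8 = 120 = 7·17 + 1), so t ≡ 8·5 = 40 ≡ 6 (mod 17).
    Then x = 902 + 1001·6 = 6908, valid modulo lcm(1001, 17) = 17017: x ≡ 6908 (mod 17017).
Verify against each original: 6908 mod 11 = 0, 6908 mod 13 = 5, 6908 mod 7 = 6, 6908 mod 17 = 6.

x ≡ 6908 (mod 17017).


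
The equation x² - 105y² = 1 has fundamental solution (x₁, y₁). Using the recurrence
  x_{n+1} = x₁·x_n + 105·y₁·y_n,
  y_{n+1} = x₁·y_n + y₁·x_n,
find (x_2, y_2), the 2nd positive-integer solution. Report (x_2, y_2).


Step 1: Find the fundamental solution (x₁, y₁) of x² - 105y² = 1.
  Expand √105 as a continued fraction. a₀ = ⌊√105⌋ = 10; iterate m_{k+1} = d_k·a_k − m_k, d_{k+1} = (105 − m_{k+1}²)/d_k, a_{k+1} = ⌊(a₀ + m_{k+1})/d_{k+1}⌋ (starting m₀ = 0, d₀ = 1), with convergents p_k = a_k·p_{k-1} + p_{k-2}, q_k = a_k·q_{k-1} + q_{k-2} (p₋₁ = 1, q₋₁ = 0):
  k = 0: a₀ = 10; p₀/q₀ = 10/1; p₀² − 105·q₀² = 100 − 105 = -5.
  k = 1: m = 10, d = 5, a = ⌊(10 + 10)/5⌋ = 4; p/q = (4·10 + 1)/(4·1 + 0) = 41/4; p² − 105·q² = 1681 − 1680 = 1.
  The first convergent with p² − 105·q² = 1 gives the fundamental solution (x₁, y₁) = (41, 4).
Step 2: Apply the recurrence (x_{n+1}, y_{n+1}) = (x₁x_n + 105y₁y_n, x₁y_n + y₁x_n) repeatedly.
  From (x_1, y_1) = (41, 4): x_2 = 41·41 + 105·4·4 = 3361; y_2 = 41·4 + 4·41 = 328.
Step 3: Verify x_2² - 105·y_2² = 11296321 - 11296320 = 1 (should be 1). ✓

(x_1, y_1) = (41, 4); (x_2, y_2) = (3361, 328).


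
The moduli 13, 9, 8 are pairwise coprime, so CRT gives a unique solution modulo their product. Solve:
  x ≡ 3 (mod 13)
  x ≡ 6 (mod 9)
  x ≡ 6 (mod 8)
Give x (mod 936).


Moduli 13, 9, 8 are pairwise coprime; by CRT there is a unique solution modulo M = 13 · 9 · 8 = 936.
Solve pairwise, accumulating the modulus:
  Start with x ≡ 3 (mod 13).
  Combine with x ≡ 6 (mod 9): since gcd(13, 9) = 1, we get a unique residue mod 117.
    Write x = 3 + 13·t and substitute into x ≡ 6 (mod 9): 13·t ≡ 6 − 3 = 3 (mod 9).
    Reduce coefficients mod 9: 4·t ≡ 3 (mod 9).
    The inverse of 4 mod 9 is 7 (since 4·7 = 28 = 3·9 + 1), so t ≡ 7·3 = 21 ≡ 3 (mod 9).
    Then x = 3 + 13·3 = 42, valid modulo lcm(13, 9) = 117: x ≡ 42 (mod 117).
  Combine with x ≡ 6 (mod 8): since gcd(117, 8) = 1, we get a unique residue mod 936.
    Write x = 42 + 117·t and substitute into x ≡ 6 (mod 8): 117·t ≡ 6 − 42 = -36 (mod 8).
    Reduce coefficients mod 8: 5·t ≡ 4 (mod 8).
    The inverse of 5 mod 8 is 5 (since 5·5 = 25 = 3·8 + 1), so t ≡ 5·4 = 20 ≡ 4 (mod 8).
    Then x = 42 + 117·4 = 510, valid modulo lcm(117, 8) = 936: x ≡ 510 (mod 936).
Verify: 510 mod 13 = 3 ✓, 510 mod 9 = 6 ✓, 510 mod 8 = 6 ✓.

x ≡ 510 (mod 936).


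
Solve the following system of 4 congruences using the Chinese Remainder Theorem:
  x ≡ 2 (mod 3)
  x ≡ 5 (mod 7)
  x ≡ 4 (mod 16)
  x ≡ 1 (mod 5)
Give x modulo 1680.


Product of moduli M = 3 · 7 · 16 · 5 = 1680.
Merge one congruence at a time:
  Start: x ≡ 2 (mod 3).
  Combine with x ≡ 5 (mod 7); new modulus lcm = 21.
    Write x = 2 + 3·t and substitute into x ≡ 5 (mod 7): 3·t ≡ 5 − 2 = 3 (mod 7).
    The inverse of 3 mod 7 is 5 (since 3·5 = 15 = 2·7 + 1), so t ≡ 5·3 = 15 ≡ 1 (mod 7).
    Then x = 2 + 3·1 = 5, valid modulo lcm(3, 7) = 21: x ≡ 5 (mod 21).
  Combine with x ≡ 4 (mod 16); new modulus lcm = 336.
    Write x = 5 + 21·t and substitute into x ≡ 4 (mod 16): 21·t ≡ 4 − 5 = -1 (mod 16).
    Reduce coefficients mod 16: 5·t ≡ 15 (mod 16).
    The inverse of 5 mod 16 is 13 (since 5·13 = 65 = 4·16 + 1), so t ≡ 13·15 = 195 ≡ 3 (mod 16).
    Then x = 5 + 21·3 = 68, valid modulo lcm(21, 16) = 336: x ≡ 68 (mod 336).
  Combine with x ≡ 1 (mod 5); new modulus lcm = 1680.
    Write x = 68 + 336·t and substitute into x ≡ 1 (mod 5): 336·t ≡ 1 − 68 = -67 (mod 5).
    Reduce coefficients mod 5: 1·t ≡ 3 (mod 5).
    So t ≡ 3 (mod 5).
    Then x = 68 + 336·3 = 1076, valid modulo lcm(336, 5) = 1680: x ≡ 1076 (mod 1680).
Verify against each original: 1076 mod 3 = 2, 1076 mod 7 = 5, 1076 mod 16 = 4, 1076 mod 5 = 1.

x ≡ 1076 (mod 1680).


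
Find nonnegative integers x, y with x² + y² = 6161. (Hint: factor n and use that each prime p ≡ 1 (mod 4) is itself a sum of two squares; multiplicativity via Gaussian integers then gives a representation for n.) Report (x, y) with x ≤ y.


Step 1: Factor n = 6161 = 61 · 101.
Step 2: Check the mod-4 condition on each prime factor: 61 ≡ 1 (mod 4), exponent 1; 101 ≡ 1 (mod 4), exponent 1.
All primes ≡ 3 (mod 4) appear to even exponent (or don't appear), so by the two-squares theorem n IS expressible as a sum of two squares.
Step 3: Build a representation. Here n = 61 · 101 is a product of primes ≡ 1 (mod 4). Each prime p ≡ 1 (mod 4) is itself a sum of two squares; find a² by testing p − a² for a perfect square:
  61: 61 − 1² = 60, 61 − 2² = 57, 61 − 3² = 52, 61 − 4² = 45, 61 − 5² = 36 = 6² ⇒ 61 = 5² + 6².
  101: 101 − 1² = 100 = 10² ⇒ 101 = 1² + 10².
  Combine using the Brahmagupta–Fibonacci identity (a² + b²)(c² + d²) = (ac − bd)² + (ad + bc)² = (ac + bd)² + (ad − bc)²:
  61 · 101 = 6161: from (5² + 6²)(1² + 10²), take (5·1 − 6·10, 5·10 + 6·1) = (5 − 60, 50 + 6) = (-55, 56); dropping signs (only squares matter) gives (55, 56); check 55² + 56² = 3025 + 3136 = 6161 ✓.
Step 4: Order so x ≤ y and verify: 55² + 56² = 3025 + 3136 = 6161 = n. ✓

n = 6161 = 55² + 56² (one valid representation with x ≤ y).


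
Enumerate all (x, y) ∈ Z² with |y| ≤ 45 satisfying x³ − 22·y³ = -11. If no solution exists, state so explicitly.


The equation is x³ - 22y³ = -11. For fixed y, x³ = 22·y³ − 11, so a solution requires the RHS to be a perfect cube.
Strategy: iterate y from -45 to 45, compute RHS = 22·y³ − 11, and check whether it is a (positive or negative) perfect cube.
Check small values of y:
  y = 0: RHS = -11 is not a perfect cube.
  y = 1: RHS = 11 is not a perfect cube.
  y = -1: RHS = -33 is not a perfect cube.
  y = 2: RHS = 165 is not a perfect cube.
  y = -2: RHS = -187 is not a perfect cube.
  y = 3: RHS = 583 is not a perfect cube.
  y = -3: RHS = -605 is not a perfect cube.
Continuing the search up to |y| = 45 finds no solutions either.
No (x, y) in the scanned range satisfies the equation.

No integer solutions with |y| ≤ 45.


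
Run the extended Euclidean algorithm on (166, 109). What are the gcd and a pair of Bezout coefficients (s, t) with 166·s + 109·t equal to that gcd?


Euclidean algorithm on (166, 109) — divide until remainder is 0:
  166 = 1 · 109 + 57
  109 = 1 · 57 + 52
  57 = 1 · 52 + 5
  52 = 10 · 5 + 2
  5 = 2 · 2 + 1
  2 = 2 · 1 + 0
gcd(166, 109) = 1.
Track Bezout coefficients alongside the remainders: start with r₀ = 166 = a·1 + b·0 (s = 1, t = 0) and r₁ = 109 = a·0 + b·1 (s = 0, t = 1); each new remainder r_{k+1} = r_{k-1} − q_k·r_k inherits s_{k+1} = s_{k-1} − q_k·s_k, t_{k+1} = t_{k-1} − q_k·t_k, so r_k = a·s_k + b·t_k at every step:
  q = 1: r = 57, s = 1 − 1·0 = 1, t = 0 − 1·1 = -1  (check: 166·1 + 109·(-1) = 57)
  q = 1: r = 52, s = 0 − 1·1 = -1, t = 1 − 1·(-1) = 2  (check: 166·(-1) + 109·2 = 52)
  q = 1: r = 5, s = 1 − 1·(-1) = 2, t = -1 − 1·2 = -3  (check: 166·2 + 109·(-3) = 5)
  q = 10: r = 2, s = -1 − 10·2 = -21, t = 2 − 10·(-3) = 32  (check: 166·(-21) + 109·32 = 2)
  q = 2: r = 1, s = 2 − 2·(-21) = 44, t = -3 − 2·32 = -67  (check: 166·44 + 109·(-67) = 1)
The row with r = 1 (the gcd) gives the Bezout coefficients s = 44, t = -67.
Result: 166 · (44) + 109 · (-67) = 1.

gcd(166, 109) = 1; s = 44, t = -67 (check: 166·44 + 109·(-67) = 1).


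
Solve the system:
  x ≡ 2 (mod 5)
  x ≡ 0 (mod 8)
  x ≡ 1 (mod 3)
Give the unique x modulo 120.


Moduli 5, 8, 3 are pairwise coprime; by CRT there is a unique solution modulo M = 5 · 8 · 3 = 120.
Solve pairwise, accumulating the modulus:
  Start with x ≡ 2 (mod 5).
  Combine with x ≡ 0 (mod 8): since gcd(5, 8) = 1, we get a unique residue mod 40.
    Write x = 2 + 5·t and substitute into x ≡ 0 (mod 8): 5·t ≡ 0 − 2 = -2 (mod 8).
    Reduce coefficients mod 8: 5·t ≡ 6 (mod 8).
    The inverse of 5 mod 8 is 5 (since 5·5 = 25 = 3·8 + 1), so t ≡ 5·6 = 30 ≡ 6 (mod 8).
    Then x = 2 + 5·6 = 32, valid modulo lcm(5, 8) = 40: x ≡ 32 (mod 40).
  Combine with x ≡ 1 (mod 3): since gcd(40, 3) = 1, we get a unique residue mod 120.
    Write x = 32 + 40·t and substitute into x ≡ 1 (mod 3): 40·t ≡ 1 − 32 = -31 (mod 3).
    Reduce coefficients mod 3: 1·t ≡ 2 (mod 3).
    So t ≡ 2 (mod 3).
    Then x = 32 + 40·2 = 112, valid modulo lcm(40, 3) = 120: x ≡ 112 (mod 120).
Verify: 112 mod 5 = 2 ✓, 112 mod 8 = 0 ✓, 112 mod 3 = 1 ✓.

x ≡ 112 (mod 120).


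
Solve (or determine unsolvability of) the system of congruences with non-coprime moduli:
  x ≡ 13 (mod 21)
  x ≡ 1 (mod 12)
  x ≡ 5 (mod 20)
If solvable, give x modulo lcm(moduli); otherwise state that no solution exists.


Moduli 21, 12, 20 are not pairwise coprime, so CRT works modulo lcm(m_i) when all pairwise compatibility conditions hold.
Pairwise compatibility: gcd(m_i, m_j) must divide a_i - a_j for every pair.
Merge one congruence at a time:
  Start: x ≡ 13 (mod 21).
  Combine with x ≡ 1 (mod 12): gcd(21, 12) = 3; 1 - 13 = -12, which IS divisible by 3, so compatible.
    Write x = 13 + 21·t and substitute into x ≡ 1 (mod 12): 21·t ≡ 1 − 13 = -12 (mod 12).
    Divide the congruence (and modulus) by g = 3: 7·t ≡ -4 (mod 4).
    Reduce coefficients mod 4: 3·t ≡ 0 (mod 4).
    The inverse of 3 mod 4 is 3 (since 3·3 = 9 = 2·4 + 1), so t ≡ 3·0 = 0 ≡ 0 (mod 4).
    Then x = 13 + 21·0 = 13, valid modulo lcm(21, 12) = 84: x ≡ 13 (mod 84).
  Combine with x ≡ 5 (mod 20): gcd(84, 20) = 4; 5 - 13 = -8, which IS divisible by 4, so compatible.
    Write x = 13 + 84·t and substitute into x ≡ 5 (mod 20): 84·t ≡ 5 − 13 = -8 (mod 20).
    Divide the congruence (and modulus) by g = 4: 21·t ≡ -2 (mod 5).
    Reduce coefficients mod 5: 1·t ≡ 3 (mod 5).
    So t ≡ 3 (mod 5).
    Then x = 13 + 84·3 = 265, valid modulo lcm(84, 20) = 420: x ≡ 265 (mod 420).
Verify: 265 mod 21 = 13, 265 mod 12 = 1, 265 mod 20 = 5.

x ≡ 265 (mod 420).


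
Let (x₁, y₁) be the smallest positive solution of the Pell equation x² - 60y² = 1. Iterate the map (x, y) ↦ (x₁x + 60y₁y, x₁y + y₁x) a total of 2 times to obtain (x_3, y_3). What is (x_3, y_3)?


Step 1: Find the fundamental solution (x₁, y₁) of x² - 60y² = 1.
  Expand √60 as a continued fraction. a₀ = ⌊√60⌋ = 7; iterate m_{k+1} = d_k·a_k − m_k, d_{k+1} = (60 − m_{k+1}²)/d_k, a_{k+1} = ⌊(a₀ + m_{k+1})/d_{k+1}⌋ (starting m₀ = 0, d₀ = 1), with convergents p_k = a_k·p_{k-1} + p_{k-2}, q_k = a_k·q_{k-1} + q_{k-2} (p₋₁ = 1, q₋₁ = 0):
  k = 0: a₀ = 7; p₀/q₀ = 7/1; p₀² − 60·q₀² = 49 − 60 = -11.
  k = 1: m = 7, d = 11, a = ⌊(7 + 7)/11⌋ = 1; p/q = (1·7 + 1)/(1·1 + 0) = 8/1; p² − 60·q² = 64 − 60 = 4.
  k = 2: m = 4, d = 4, a = ⌊(7 + 4)/4⌋ = 2; p/q = (2·8 + 7)/(2·1 + 1) = 23/3; p² − 60·q² = 529 − 540 = -11.
  k = 3: m = 4, d = 11, a = ⌊(7 + 4)/11⌋ = 1; p/q = (1·23 + 8)/(1·3 + 1) = 31/4; p² − 60·q² = 961 − 960 = 1.
  The first convergent with p² − 60·q² = 1 gives the fundamental solution (x₁, y₁) = (31, 4).
Step 2: Apply the recurrence (x_{n+1}, y_{n+1}) = (x₁x_n + 60y₁y_n, x₁y_n + y₁x_n) repeatedly.
  From (x_1, y_1) = (31, 4): x_2 = 31·31 + 60·4·4 = 1921; y_2 = 31·4 + 4·31 = 248.
  From (x_2, y_2) = (1921, 248): x_3 = 31·1921 + 60·4·248 = 119071; y_3 = 31·248 + 4·1921 = 15372.
Step 3: Verify x_3² - 60·y_3² = 14177903041 - 14177903040 = 1 (should be 1). ✓

(x_1, y_1) = (31, 4); (x_3, y_3) = (119071, 15372).


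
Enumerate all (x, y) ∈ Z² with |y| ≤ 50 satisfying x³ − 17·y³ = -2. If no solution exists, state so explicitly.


The equation is x³ - 17y³ = -2. For fixed y, x³ = 17·y³ − 2, so a solution requires the RHS to be a perfect cube.
Strategy: iterate y from -50 to 50, compute RHS = 17·y³ − 2, and check whether it is a (positive or negative) perfect cube.
Check small values of y:
  y = 0: RHS = -2 is not a perfect cube.
  y = 1: RHS = 15 is not a perfect cube.
  y = -1: RHS = -19 is not a perfect cube.
  y = 2: RHS = 134 is not a perfect cube.
  y = -2: RHS = -138 is not a perfect cube.
  y = 3: RHS = 457 is not a perfect cube.
  y = -3: RHS = -461 is not a perfect cube.
Continuing the search up to |y| = 50 finds no solutions either.
No (x, y) in the scanned range satisfies the equation.

No integer solutions with |y| ≤ 50.


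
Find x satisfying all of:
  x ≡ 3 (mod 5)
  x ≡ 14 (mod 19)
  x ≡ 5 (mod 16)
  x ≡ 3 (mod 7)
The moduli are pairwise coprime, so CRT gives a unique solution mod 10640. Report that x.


Product of moduli M = 5 · 19 · 16 · 7 = 10640.
Merge one congruence at a time:
  Start: x ≡ 3 (mod 5).
  Combine with x ≡ 14 (mod 19); new modulus lcm = 95.
    Write x = 3 + 5·t and substitute into x ≡ 14 (mod 19): 5·t ≡ 14 − 3 = 11 (mod 19).
    The inverse of 5 mod 19 is 4 (since 5·4 = 20 = 1·19 + 1), so t ≡ 4·11 = 44 ≡ 6 (mod 19).
    Then x = 3 + 5·6 = 33, valid modulo lcm(5, 19) = 95: x ≡ 33 (mod 95).
  Combine with x ≡ 5 (mod 16); new modulus lcm = 1520.
    Write x = 33 + 95·t and substitute into x ≡ 5 (mod 16): 95·t ≡ 5 − 33 = -28 (mod 16).
    Reduce coefficients mod 16: 15·t ≡ 4 (mod 16).
    The inverse of 15 mod 16 is 15 (since 15·15 = 225 = 14·16 + 1), so t ≡ 15·4 = 60 ≡ 12 (mod 16).
    Then x = 33 + 95·12 = 1173, valid modulo lcm(95, 16) = 1520: x ≡ 1173 (mod 1520).
  Combine with x ≡ 3 (mod 7); new modulus lcm = 10640.
    Write x = 1173 + 1520·t and substitute into x ≡ 3 (mod 7): 1520·t ≡ 3 − 1173 = -1170 (mod 7).
    Reduce coefficients mod 7: 1·t ≡ 6 (mod 7).
    So t ≡ 6 (mod 7).
    Then x = 1173 + 1520·6 = 10293, valid modulo lcm(1520, 7) = 10640: x ≡ 10293 (mod 10640).
Verify against each original: 10293 mod 5 = 3, 10293 mod 19 = 14, 10293 mod 16 = 5, 10293 mod 7 = 3.

x ≡ 10293 (mod 10640).


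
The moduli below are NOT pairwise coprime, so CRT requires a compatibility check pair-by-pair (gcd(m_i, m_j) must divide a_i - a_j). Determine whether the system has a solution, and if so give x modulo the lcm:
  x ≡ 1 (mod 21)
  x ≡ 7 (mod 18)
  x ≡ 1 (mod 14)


Moduli 21, 18, 14 are not pairwise coprime, so CRT works modulo lcm(m_i) when all pairwise compatibility conditions hold.
Pairwise compatibility: gcd(m_i, m_j) must divide a_i - a_j for every pair.
Merge one congruence at a time:
  Start: x ≡ 1 (mod 21).
  Combine with x ≡ 7 (mod 18): gcd(21, 18) = 3; 7 - 1 = 6, which IS divisible by 3, so compatible.
    Write x = 1 + 21·t and substitute into x ≡ 7 (mod 18): 21·t ≡ 7 − 1 = 6 (mod 18).
    Divide the congruence (and modulus) by g = 3: 7·t ≡ 2 (mod 6).
    Reduce coefficients mod 6: 1·t ≡ 2 (mod 6).
    So t ≡ 2 (mod 6).
    Then x = 1 + 21·2 = 43, valid modulo lcm(21, 18) = 126: x ≡ 43 (mod 126).
  Combine with x ≡ 1 (mod 14): gcd(126, 14) = 14; 1 - 43 = -42, which IS divisible by 14, so compatible.
    Write x = 43 + 126·t and substitute into x ≡ 1 (mod 14): 126·t ≡ 1 − 43 = -42 (mod 14).
    Divide the congruence (and modulus) by g = 14: 9·t ≡ -3 (mod 1).
    Modulo 1 every t works; take t = 0.
    Then x = 43 + 126·0 = 43, valid modulo lcm(126, 14) = 126: x ≡ 43 (mod 126).
Verify: 43 mod 21 = 1, 43 mod 18 = 7, 43 mod 14 = 1.

x ≡ 43 (mod 126).


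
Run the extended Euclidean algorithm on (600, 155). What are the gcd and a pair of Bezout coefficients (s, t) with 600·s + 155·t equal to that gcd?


Euclidean algorithm on (600, 155) — divide until remainder is 0:
  600 = 3 · 155 + 135
  155 = 1 · 135 + 20
  135 = 6 · 20 + 15
  20 = 1 · 15 + 5
  15 = 3 · 5 + 0
gcd(600, 155) = 5.
Track Bezout coefficients alongside the remainders: start with r₀ = 600 = a·1 + b·0 (s = 1, t = 0) and r₁ = 155 = a·0 + b·1 (s = 0, t = 1); each new remainder r_{k+1} = r_{k-1} − q_k·r_k inherits s_{k+1} = s_{k-1} − q_k·s_k, t_{k+1} = t_{k-1} − q_k·t_k, so r_k = a·s_k + b·t_k at every step:
  q = 3: r = 135, s = 1 − 3·0 = 1, t = 0 − 3·1 = -3  (check: 600·1 + 155·(-3) = 135)
  q = 1: r = 20, s = 0 − 1·1 = -1, t = 1 − 1·(-3) = 4  (check: 600·(-1) + 155·4 = 20)
  q = 6: r = 15, s = 1 − 6·(-1) = 7, t = -3 − 6·4 = -27  (check: 600·7 + 155·(-27) = 15)
  q = 1: r = 5, s = -1 − 1·7 = -8, t = 4 − 1·(-27) = 31  (check: 600·(-8) + 155·31 = 5)
The row with r = 5 (the gcd) gives the Bezout coefficients s = -8, t = 31.
Result: 600 · (-8) + 155 · (31) = 5.

gcd(600, 155) = 5; s = -8, t = 31 (check: 600·(-8) + 155·31 = 5).


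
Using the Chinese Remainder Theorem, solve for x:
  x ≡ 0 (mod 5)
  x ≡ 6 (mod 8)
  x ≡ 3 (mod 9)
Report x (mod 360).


Moduli 5, 8, 9 are pairwise coprime; by CRT there is a unique solution modulo M = 5 · 8 · 9 = 360.
Solve pairwise, accumulating the modulus:
  Start with x ≡ 0 (mod 5).
  Combine with x ≡ 6 (mod 8): since gcd(5, 8) = 1, we get a unique residue mod 40.
    Write x = 0 + 5·t and substitute into x ≡ 6 (mod 8): 5·t ≡ 6 − 0 = 6 (mod 8).
    The inverse of 5 mod 8 is 5 (since 5·5 = 25 = 3·8 + 1), so t ≡ 5·6 = 30 ≡ 6 (mod 8).
    Then x = 0 + 5·6 = 30, valid modulo lcm(5, 8) = 40: x ≡ 30 (mod 40).
  Combine with x ≡ 3 (mod 9): since gcd(40, 9) = 1, we get a unique residue mod 360.
    Write x = 30 + 40·t and substitute into x ≡ 3 (mod 9): 40·t ≡ 3 − 30 = -27 (mod 9).
    Reduce coefficients mod 9: 4·t ≡ 0 (mod 9).
    The inverse of 4 mod 9 is 7 (since 4·7 = 28 = 3·9 + 1), so t ≡ 7·0 = 0 ≡ 0 (mod 9).
    Then x = 30 + 40·0 = 30, valid modulo lcm(40, 9) = 360: x ≡ 30 (mod 360).
Verify: 30 mod 5 = 0 ✓, 30 mod 8 = 6 ✓, 30 mod 9 = 3 ✓.

x ≡ 30 (mod 360).


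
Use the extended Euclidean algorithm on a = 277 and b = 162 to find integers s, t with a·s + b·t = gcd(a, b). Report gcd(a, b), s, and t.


Euclidean algorithm on (277, 162) — divide until remainder is 0:
  277 = 1 · 162 + 115
  162 = 1 · 115 + 47
  115 = 2 · 47 + 21
  47 = 2 · 21 + 5
  21 = 4 · 5 + 1
  5 = 5 · 1 + 0
gcd(277, 162) = 1.
Track Bezout coefficients alongside the remainders: start with r₀ = 277 = a·1 + b·0 (s = 1, t = 0) and r₁ = 162 = a·0 + b·1 (s = 0, t = 1); each new remainder r_{k+1} = r_{k-1} − q_k·r_k inherits s_{k+1} = s_{k-1} − q_k·s_k, t_{k+1} = t_{k-1} − q_k·t_k, so r_k = a·s_k + b·t_k at every step:
  q = 1: r = 115, s = 1 − 1·0 = 1, t = 0 − 1·1 = -1  (check: 277·1 + 162·(-1) = 115)
  q = 1: r = 47, s = 0 − 1·1 = -1, t = 1 − 1·(-1) = 2  (check: 277·(-1) + 162·2 = 47)
  q = 2: r = 21, s = 1 − 2·(-1) = 3, t = -1 − 2·2 = -5  (check: 277·3 + 162·(-5) = 21)
  q = 2: r = 5, s = -1 − 2·3 = -7, t = 2 − 2·(-5) = 12  (check: 277·(-7) + 162·12 = 5)
  q = 4: r = 1, s = 3 − 4·(-7) = 31, t = -5 − 4·12 = -53  (check: 277·31 + 162·(-53) = 1)
The row with r = 1 (the gcd) gives the Bezout coefficients s = 31, t = -53.
Result: 277 · (31) + 162 · (-53) = 1.

gcd(277, 162) = 1; s = 31, t = -53 (check: 277·31 + 162·(-53) = 1).


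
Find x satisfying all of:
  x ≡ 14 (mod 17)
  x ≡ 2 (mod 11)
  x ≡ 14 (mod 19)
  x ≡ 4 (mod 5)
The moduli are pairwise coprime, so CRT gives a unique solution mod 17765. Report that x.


Product of moduli M = 17 · 11 · 19 · 5 = 17765.
Merge one congruence at a time:
  Start: x ≡ 14 (mod 17).
  Combine with x ≡ 2 (mod 11); new modulus lcm = 187.
    Write x = 14 + 17·t and substitute into x ≡ 2 (mod 11): 17·t ≡ 2 − 14 = -12 (mod 11).
    Reduce coefficients mod 11: 6·t ≡ 10 (mod 11).
    The inverse of 6 mod 11 is 2 (since 6·2 = 12 = 1·11 + 1), so t ≡ 2·10 = 20 ≡ 9 (mod 11).
    Then x = 14 + 17·9 = 167, valid modulo lcm(17, 11) = 187: x ≡ 167 (mod 187).
  Combine with x ≡ 14 (mod 19); new modulus lcm = 3553.
    Write x = 167 + 187·t and substitute into x ≡ 14 (mod 19): 187·t ≡ 14 − 167 = -153 (mod 19).
    Reduce coefficients mod 19: 16·t ≡ 18 (mod 19).
    The inverse of 16 mod 19 is 6 (since 16·6 = 96 = 5·19 + 1), so t ≡ 6·18 = 108 ≡ 13 (mod 19).
    Then x = 167 + 187·13 = 2598, valid modulo lcm(187, 19) = 3553: x ≡ 2598 (mod 3553).
  Combine with x ≡ 4 (mod 5); new modulus lcm = 17765.
    Write x = 2598 + 3553·t and substitute into x ≡ 4 (mod 5): 3553·t ≡ 4 − 2598 = -2594 (mod 5).
    Reduce coefficients mod 5: 3·t ≡ 1 (mod 5).
    The inverse of 3 mod 5 is 2 (since 3·2 = 6 = 1·5 + 1), so t ≡ 2·1 = 2 ≡ 2 (mod 5).
    Then x = 2598 + 3553·2 = 9704, valid modulo lcm(3553, 5) = 17765: x ≡ 9704 (mod 17765).
Verify against each original: 9704 mod 17 = 14, 9704 mod 11 = 2, 9704 mod 19 = 14, 9704 mod 5 = 4.

x ≡ 9704 (mod 17765).


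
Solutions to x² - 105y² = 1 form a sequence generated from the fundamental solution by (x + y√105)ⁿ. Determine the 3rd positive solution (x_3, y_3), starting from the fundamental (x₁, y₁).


Step 1: Find the fundamental solution (x₁, y₁) of x² - 105y² = 1.
  Expand √105 as a continued fraction. a₀ = ⌊√105⌋ = 10; iterate m_{k+1} = d_k·a_k − m_k, d_{k+1} = (105 − m_{k+1}²)/d_k, a_{k+1} = ⌊(a₀ + m_{k+1})/d_{k+1}⌋ (starting m₀ = 0, d₀ = 1), with convergents p_k = a_k·p_{k-1} + p_{k-2}, q_k = a_k·q_{k-1} + q_{k-2} (p₋₁ = 1, q₋₁ = 0):
  k = 0: a₀ = 10; p₀/q₀ = 10/1; p₀² − 105·q₀² = 100 − 105 = -5.
  k = 1: m = 10, d = 5, a = ⌊(10 + 10)/5⌋ = 4; p/q = (4·10 + 1)/(4·1 + 0) = 41/4; p² − 105·q² = 1681 − 1680 = 1.
  The first convergent with p² − 105·q² = 1 gives the fundamental solution (x₁, y₁) = (41, 4).
Step 2: Apply the recurrence (x_{n+1}, y_{n+1}) = (x₁x_n + 105y₁y_n, x₁y_n + y₁x_n) repeatedly.
  From (x_1, y_1) = (41, 4): x_2 = 41·41 + 105·4·4 = 3361; y_2 = 41·4 + 4·41 = 328.
  From (x_2, y_2) = (3361, 328): x_3 = 41·3361 + 105·4·328 = 275561; y_3 = 41·328 + 4·3361 = 26892.
Step 3: Verify x_3² - 105·y_3² = 75933864721 - 75933864720 = 1 (should be 1). ✓

(x_1, y_1) = (41, 4); (x_3, y_3) = (275561, 26892).


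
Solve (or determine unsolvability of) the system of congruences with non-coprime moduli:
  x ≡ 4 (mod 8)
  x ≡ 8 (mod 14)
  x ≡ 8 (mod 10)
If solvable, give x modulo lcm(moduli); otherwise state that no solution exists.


Moduli 8, 14, 10 are not pairwise coprime, so CRT works modulo lcm(m_i) when all pairwise compatibility conditions hold.
Pairwise compatibility: gcd(m_i, m_j) must divide a_i - a_j for every pair.
Merge one congruence at a time:
  Start: x ≡ 4 (mod 8).
  Combine with x ≡ 8 (mod 14): gcd(8, 14) = 2; 8 - 4 = 4, which IS divisible by 2, so compatible.
    Write x = 4 + 8·t and substitute into x ≡ 8 (mod 14): 8·t ≡ 8 − 4 = 4 (mod 14).
    Divide the congruence (and modulus) by g = 2: 4·t ≡ 2 (mod 7).
    The inverse of 4 mod 7 is 2 (since 4·2 = 8 = 1·7 + 1), so t ≡ 2·2 = 4 ≡ 4 (mod 7).
    Then x = 4 + 8·4 = 36, valid modulo lcm(8, 14) = 56: x ≡ 36 (mod 56).
  Combine with x ≡ 8 (mod 10): gcd(56, 10) = 2; 8 - 36 = -28, which IS divisible by 2, so compatible.
    Write x = 36 + 56·t and substitute into x ≡ 8 (mod 10): 56·t ≡ 8 − 36 = -28 (mod 10).
    Divide the congruence (and modulus) by g = 2: 28·t ≡ -14 (mod 5).
    Reduce coefficients mod 5: 3·t ≡ 1 (mod 5).
    The inverse of 3 mod 5 is 2 (since 3·2 = 6 = 1·5 + 1), so t ≡ 2·1 = 2 ≡ 2 (mod 5).
    Then x = 36 + 56·2 = 148, valid modulo lcm(56, 10) = 280: x ≡ 148 (mod 280).
Verify: 148 mod 8 = 4, 148 mod 14 = 8, 148 mod 10 = 8.

x ≡ 148 (mod 280).
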